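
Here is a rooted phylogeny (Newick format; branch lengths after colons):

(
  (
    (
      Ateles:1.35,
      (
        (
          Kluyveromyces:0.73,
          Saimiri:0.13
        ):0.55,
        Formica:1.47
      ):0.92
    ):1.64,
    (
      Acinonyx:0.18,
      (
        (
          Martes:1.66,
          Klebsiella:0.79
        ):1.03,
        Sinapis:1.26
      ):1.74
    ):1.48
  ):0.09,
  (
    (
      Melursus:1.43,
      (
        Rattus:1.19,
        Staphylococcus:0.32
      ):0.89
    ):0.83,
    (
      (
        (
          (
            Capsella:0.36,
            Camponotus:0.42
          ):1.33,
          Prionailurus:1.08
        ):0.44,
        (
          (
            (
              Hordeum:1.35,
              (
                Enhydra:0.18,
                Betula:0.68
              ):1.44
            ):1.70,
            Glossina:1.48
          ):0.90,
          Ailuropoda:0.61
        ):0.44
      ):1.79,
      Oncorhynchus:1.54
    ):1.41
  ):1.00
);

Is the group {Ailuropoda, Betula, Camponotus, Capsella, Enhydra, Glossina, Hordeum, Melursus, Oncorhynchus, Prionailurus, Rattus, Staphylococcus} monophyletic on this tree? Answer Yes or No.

Yes

The most recent common ancestor of these taxa subtends ((Melursus,(Rattus,Staphylococcus)),((((Capsella,Camponotus),Prionailurus),(((Hordeum,(Enhydra,Betula)),Glossina),Ailuropoda)),Oncorhynchus)).
That clade has exactly 12 tips — every listed taxon and nothing else — so the group is monophyletic.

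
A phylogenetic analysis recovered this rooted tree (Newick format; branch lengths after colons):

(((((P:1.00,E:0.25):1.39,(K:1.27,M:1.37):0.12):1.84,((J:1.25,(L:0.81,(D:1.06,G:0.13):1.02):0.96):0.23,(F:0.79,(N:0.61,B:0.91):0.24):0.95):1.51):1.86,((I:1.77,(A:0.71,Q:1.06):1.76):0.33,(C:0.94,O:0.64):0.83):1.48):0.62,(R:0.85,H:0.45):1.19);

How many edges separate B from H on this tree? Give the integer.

The MRCA of B and H is the root of the tree.
From B up to that node: 6 branches. From H up to the same node: 2 branches. Total: 6 + 2 = 8.

8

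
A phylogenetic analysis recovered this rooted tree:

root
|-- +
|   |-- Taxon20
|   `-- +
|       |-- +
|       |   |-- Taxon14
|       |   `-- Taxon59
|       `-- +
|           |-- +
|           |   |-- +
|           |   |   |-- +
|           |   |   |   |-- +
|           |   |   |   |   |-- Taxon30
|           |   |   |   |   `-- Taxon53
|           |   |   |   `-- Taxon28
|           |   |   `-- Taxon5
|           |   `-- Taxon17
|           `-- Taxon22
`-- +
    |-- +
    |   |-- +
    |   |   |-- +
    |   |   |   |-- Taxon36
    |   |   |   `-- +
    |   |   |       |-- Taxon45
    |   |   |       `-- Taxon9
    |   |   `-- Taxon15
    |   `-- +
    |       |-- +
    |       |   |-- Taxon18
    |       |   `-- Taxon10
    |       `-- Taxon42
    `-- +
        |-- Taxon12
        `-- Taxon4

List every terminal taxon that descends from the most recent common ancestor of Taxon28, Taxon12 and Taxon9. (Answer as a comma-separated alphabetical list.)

Tracing Taxon28: it sits inside ((Taxon30,Taxon53),Taxon28).
Tracing Taxon12: it sits inside (Taxon12,Taxon4).
Tracing Taxon9: it sits inside (Taxon45,Taxon9).
The smallest clade enclosing all 3 is the whole tree (their MRCA is the root), so the answer is all 18 tips in alphabetical order.

Taxon10, Taxon12, Taxon14, Taxon15, Taxon17, Taxon18, Taxon20, Taxon22, Taxon28, Taxon30, Taxon36, Taxon4, Taxon42, Taxon45, Taxon5, Taxon53, Taxon59, Taxon9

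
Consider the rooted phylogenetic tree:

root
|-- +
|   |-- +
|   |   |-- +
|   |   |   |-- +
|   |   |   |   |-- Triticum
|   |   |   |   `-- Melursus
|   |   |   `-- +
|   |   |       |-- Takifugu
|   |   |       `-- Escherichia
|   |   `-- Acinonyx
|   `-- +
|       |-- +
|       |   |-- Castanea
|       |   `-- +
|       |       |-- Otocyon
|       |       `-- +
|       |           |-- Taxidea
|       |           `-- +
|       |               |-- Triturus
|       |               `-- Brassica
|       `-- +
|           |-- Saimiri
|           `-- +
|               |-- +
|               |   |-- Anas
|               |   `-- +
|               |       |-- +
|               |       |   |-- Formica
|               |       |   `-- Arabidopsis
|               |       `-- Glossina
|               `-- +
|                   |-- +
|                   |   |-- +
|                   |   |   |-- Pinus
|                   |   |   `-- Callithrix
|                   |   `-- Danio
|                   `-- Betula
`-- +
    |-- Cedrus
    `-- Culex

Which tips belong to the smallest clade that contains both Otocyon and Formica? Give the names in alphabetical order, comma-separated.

Tracing Otocyon: it sits inside (Otocyon,(Taxidea,(Triturus,Brassica))).
Tracing Formica: it sits inside (Formica,Arabidopsis).
The smallest clade enclosing both is ((Castanea,(Otocyon,(Taxidea,(Triturus,Brassica)))),(Saimiri,((Anas,((Formica,Arabidopsis),Glossina)),(((Pinus,Callithrix),Danio),Betula)))); the answer is its 14 terminal taxa in alphabetical order.

Anas, Arabidopsis, Betula, Brassica, Callithrix, Castanea, Danio, Formica, Glossina, Otocyon, Pinus, Saimiri, Taxidea, Triturus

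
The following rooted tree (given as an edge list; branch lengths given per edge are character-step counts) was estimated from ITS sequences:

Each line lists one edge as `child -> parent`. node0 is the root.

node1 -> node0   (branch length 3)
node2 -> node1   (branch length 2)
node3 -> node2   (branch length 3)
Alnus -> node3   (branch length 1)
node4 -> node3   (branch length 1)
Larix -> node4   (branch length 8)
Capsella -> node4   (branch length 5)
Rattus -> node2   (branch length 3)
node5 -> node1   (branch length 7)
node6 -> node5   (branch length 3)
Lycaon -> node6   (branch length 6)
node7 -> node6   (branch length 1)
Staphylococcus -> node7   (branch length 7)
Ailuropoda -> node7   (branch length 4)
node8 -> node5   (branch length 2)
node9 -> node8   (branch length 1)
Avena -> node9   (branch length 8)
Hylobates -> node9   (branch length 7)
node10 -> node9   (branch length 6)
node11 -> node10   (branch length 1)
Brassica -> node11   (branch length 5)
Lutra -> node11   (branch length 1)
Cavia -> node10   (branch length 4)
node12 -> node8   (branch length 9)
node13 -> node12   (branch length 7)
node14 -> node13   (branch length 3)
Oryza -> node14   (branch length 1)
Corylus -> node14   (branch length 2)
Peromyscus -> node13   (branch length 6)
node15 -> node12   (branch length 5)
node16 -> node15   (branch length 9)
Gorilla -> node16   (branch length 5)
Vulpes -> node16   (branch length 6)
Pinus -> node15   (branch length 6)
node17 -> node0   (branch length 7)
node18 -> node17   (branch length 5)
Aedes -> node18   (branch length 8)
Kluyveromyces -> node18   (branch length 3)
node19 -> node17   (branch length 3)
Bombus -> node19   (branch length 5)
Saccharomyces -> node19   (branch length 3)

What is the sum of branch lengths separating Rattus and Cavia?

The path runs Rattus → … → MRCA → … → Cavia; the MRCA is the node subtending (((Alnus,(Larix,Capsella)),Rattus),((Lycaon,(Staphylococcus,Ailuropoda)),((Avena,Hylobates,((Brassica,Lutra),Cavia)),(((Oryza,Corylus),Peromyscus),((Gorilla,Vulpes),Pinus))))).
Branch lengths along that path: 3 + 2 + 7 + 2 + 1 + 6 + 4 = 25.

25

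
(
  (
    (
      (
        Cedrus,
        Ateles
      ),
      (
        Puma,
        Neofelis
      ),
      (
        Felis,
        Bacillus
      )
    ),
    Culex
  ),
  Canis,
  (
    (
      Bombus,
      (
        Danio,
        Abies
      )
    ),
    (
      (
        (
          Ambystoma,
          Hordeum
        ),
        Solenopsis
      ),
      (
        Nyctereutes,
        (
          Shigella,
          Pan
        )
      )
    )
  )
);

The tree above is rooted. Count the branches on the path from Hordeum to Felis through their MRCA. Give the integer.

9

The MRCA of Hordeum and Felis is the root of the tree.
From Hordeum up to that node: 5 branches. From Felis up to the same node: 4 branches. Total: 5 + 4 = 9.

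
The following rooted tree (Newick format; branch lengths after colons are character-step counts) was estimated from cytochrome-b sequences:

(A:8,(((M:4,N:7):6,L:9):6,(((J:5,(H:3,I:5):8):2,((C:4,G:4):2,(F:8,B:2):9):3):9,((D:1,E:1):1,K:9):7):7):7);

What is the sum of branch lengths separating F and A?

51

The path runs F → … → MRCA → … → A; the MRCA is the root of the tree.
Branch lengths along that path: 8 + 9 + 3 + 9 + 7 + 7 + 8 = 51.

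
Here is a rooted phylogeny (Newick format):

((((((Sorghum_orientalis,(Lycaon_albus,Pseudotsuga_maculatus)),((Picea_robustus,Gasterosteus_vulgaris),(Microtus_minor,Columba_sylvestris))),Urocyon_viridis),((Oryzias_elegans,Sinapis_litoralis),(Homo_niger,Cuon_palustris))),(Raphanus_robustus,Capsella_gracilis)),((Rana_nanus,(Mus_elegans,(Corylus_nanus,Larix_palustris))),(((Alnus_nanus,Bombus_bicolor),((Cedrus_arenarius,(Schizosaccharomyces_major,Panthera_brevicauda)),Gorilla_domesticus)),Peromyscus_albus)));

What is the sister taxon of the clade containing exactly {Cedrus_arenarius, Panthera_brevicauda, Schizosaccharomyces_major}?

The clade containing exactly {Cedrus_arenarius, Panthera_brevicauda, Schizosaccharomyces_major} attaches to the tree at the node subtending ((Cedrus_arenarius,(Schizosaccharomyces_major,Panthera_brevicauda)),Gorilla_domesticus).
The other lineage descending from that same node — the sister group — is the single tip Gorilla_domesticus.

Gorilla_domesticus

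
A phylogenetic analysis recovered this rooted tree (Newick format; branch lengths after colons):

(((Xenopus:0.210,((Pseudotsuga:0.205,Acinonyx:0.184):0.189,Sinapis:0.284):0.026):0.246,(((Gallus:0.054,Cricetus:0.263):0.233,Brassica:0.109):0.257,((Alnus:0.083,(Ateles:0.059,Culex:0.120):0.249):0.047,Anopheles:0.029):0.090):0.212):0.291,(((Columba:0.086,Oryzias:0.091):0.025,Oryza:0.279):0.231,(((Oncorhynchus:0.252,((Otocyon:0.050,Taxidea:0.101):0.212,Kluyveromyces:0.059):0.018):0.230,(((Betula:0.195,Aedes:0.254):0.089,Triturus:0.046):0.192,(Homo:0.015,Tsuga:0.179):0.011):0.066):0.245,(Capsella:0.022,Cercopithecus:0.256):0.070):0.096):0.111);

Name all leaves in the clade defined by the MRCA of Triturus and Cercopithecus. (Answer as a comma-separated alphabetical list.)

Aedes, Betula, Capsella, Cercopithecus, Homo, Kluyveromyces, Oncorhynchus, Otocyon, Taxidea, Triturus, Tsuga

Tracing Triturus: it sits inside ((Betula,Aedes),Triturus).
Tracing Cercopithecus: it sits inside (Capsella,Cercopithecus).
The smallest clade enclosing both is (((Oncorhynchus,((Otocyon,Taxidea),Kluyveromyces)),(((Betula,Aedes),Triturus),(Homo,Tsuga))),(Capsella,Cercopithecus)); the answer is its 11 terminal taxa in alphabetical order.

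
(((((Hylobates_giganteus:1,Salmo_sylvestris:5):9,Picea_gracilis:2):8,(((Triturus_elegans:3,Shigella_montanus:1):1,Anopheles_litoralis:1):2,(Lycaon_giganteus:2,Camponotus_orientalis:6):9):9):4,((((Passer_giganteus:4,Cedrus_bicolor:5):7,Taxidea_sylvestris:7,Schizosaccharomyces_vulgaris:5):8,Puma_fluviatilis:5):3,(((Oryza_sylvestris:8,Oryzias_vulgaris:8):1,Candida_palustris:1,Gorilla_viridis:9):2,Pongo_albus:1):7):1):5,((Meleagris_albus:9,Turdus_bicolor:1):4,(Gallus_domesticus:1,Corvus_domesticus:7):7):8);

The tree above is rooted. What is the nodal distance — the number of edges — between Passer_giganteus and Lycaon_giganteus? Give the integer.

The MRCA of Passer_giganteus and Lycaon_giganteus is the node subtending ((((Hylobates_giganteus,Salmo_sylvestris),Picea_gracilis),(((Triturus_elegans,Shigella_montanus),Anopheles_litoralis),(Lycaon_giganteus,Camponotus_orientalis))),((((Passer_giganteus,Cedrus_bicolor),Taxidea_sylvestris,Schizosaccharomyces_vulgaris),Puma_fluviatilis),(((Oryza_sylvestris,Oryzias_vulgaris),Candida_palustris,Gorilla_viridis),Pongo_albus))).
From Passer_giganteus up to that node: 5 branches. From Lycaon_giganteus up to the same node: 4 branches. Total: 5 + 4 = 9.

9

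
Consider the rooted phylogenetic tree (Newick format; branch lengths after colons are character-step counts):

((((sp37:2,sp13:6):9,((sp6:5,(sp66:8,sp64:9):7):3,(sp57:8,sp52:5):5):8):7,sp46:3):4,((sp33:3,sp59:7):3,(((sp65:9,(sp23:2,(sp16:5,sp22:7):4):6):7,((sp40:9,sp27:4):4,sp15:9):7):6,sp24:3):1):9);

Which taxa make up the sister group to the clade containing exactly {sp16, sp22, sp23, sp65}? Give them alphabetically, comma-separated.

sp15, sp27, sp40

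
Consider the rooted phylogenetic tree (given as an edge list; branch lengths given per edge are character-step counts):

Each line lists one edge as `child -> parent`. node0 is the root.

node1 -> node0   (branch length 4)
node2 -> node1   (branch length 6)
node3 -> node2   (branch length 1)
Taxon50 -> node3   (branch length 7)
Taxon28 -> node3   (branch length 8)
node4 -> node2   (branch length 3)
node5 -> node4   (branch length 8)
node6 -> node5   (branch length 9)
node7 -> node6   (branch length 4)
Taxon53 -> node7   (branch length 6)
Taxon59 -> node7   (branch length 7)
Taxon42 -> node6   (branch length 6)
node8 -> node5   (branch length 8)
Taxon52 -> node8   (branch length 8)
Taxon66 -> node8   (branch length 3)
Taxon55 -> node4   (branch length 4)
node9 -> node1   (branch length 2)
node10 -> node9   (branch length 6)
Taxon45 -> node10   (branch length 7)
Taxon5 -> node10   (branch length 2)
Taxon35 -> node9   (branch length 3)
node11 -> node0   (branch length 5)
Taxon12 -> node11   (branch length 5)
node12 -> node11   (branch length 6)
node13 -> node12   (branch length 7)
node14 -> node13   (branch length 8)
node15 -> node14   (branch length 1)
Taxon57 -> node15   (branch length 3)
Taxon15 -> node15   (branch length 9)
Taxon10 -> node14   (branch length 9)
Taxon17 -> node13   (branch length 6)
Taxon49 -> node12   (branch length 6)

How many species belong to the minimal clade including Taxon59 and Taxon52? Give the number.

5

The MRCA of Taxon59 and Taxon52 is the node subtending (((Taxon53,Taxon59),Taxon42),(Taxon52,Taxon66)).
That clade contains 5 terminal taxa: Taxon42, Taxon52, Taxon53, Taxon59, Taxon66.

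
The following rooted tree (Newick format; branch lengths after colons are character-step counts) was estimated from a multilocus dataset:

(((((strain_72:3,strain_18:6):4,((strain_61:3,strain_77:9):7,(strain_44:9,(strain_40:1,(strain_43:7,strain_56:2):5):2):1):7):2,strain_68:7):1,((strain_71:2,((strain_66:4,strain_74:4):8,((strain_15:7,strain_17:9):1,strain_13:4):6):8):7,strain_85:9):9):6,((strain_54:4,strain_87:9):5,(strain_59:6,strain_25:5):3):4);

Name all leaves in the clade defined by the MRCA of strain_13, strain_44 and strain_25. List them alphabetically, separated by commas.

Tracing strain_13: it sits inside ((strain_15,strain_17),strain_13).
Tracing strain_44: it sits inside (strain_44,(strain_40,(strain_43,strain_56))).
Tracing strain_25: it sits inside (strain_59,strain_25).
The smallest clade enclosing all 3 is the whole tree (their MRCA is the root), so the answer is all 20 tips in alphabetical order.

strain_13, strain_15, strain_17, strain_18, strain_25, strain_40, strain_43, strain_44, strain_54, strain_56, strain_59, strain_61, strain_66, strain_68, strain_71, strain_72, strain_74, strain_77, strain_85, strain_87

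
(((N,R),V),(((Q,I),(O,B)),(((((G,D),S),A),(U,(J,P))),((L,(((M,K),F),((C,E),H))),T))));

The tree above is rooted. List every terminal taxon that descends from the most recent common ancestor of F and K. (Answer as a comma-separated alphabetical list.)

Tracing F: it sits inside ((M,K),F).
Tracing K: it sits inside (M,K).
The smallest clade enclosing both is ((M,K),F); the answer is its 3 terminal taxa in alphabetical order.

F, K, M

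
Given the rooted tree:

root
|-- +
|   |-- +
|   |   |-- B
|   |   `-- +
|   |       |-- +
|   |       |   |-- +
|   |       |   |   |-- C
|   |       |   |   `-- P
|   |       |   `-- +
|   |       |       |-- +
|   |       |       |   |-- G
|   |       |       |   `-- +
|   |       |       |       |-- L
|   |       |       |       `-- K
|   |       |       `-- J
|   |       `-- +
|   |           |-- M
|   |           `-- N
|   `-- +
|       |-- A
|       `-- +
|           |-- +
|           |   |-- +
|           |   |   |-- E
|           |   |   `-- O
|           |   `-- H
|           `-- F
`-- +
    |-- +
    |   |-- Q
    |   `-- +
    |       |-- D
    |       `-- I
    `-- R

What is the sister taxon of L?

L attaches to the tree at the node subtending (L,K).
The other lineage descending from that same node — the sister group — is the single tip K.

K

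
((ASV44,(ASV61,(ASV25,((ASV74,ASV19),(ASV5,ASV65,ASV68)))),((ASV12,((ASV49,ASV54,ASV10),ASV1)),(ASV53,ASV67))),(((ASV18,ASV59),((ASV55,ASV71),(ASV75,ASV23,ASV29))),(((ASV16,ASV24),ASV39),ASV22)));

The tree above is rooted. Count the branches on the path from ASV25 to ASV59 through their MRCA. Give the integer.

8

The MRCA of ASV25 and ASV59 is the root of the tree.
From ASV25 up to that node: 4 branches. From ASV59 up to the same node: 4 branches. Total: 4 + 4 = 8.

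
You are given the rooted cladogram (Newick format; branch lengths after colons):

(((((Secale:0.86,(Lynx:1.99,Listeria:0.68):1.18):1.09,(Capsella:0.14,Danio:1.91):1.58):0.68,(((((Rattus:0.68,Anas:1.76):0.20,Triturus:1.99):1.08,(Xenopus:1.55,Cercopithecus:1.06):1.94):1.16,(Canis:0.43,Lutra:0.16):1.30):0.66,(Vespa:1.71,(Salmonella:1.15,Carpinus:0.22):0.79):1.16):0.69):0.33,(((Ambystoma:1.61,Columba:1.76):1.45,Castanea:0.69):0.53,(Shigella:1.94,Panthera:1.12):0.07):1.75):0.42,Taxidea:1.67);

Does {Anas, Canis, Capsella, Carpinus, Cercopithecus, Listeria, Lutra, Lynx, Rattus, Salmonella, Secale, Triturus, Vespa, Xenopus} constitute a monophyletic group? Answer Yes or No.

The MRCA of the listed taxa subtends (((Secale,(Lynx,Listeria)),(Capsella,Danio)),(((((Rattus,Anas),Triturus),(Xenopus,Cercopithecus)),(Canis,Lutra)),(Vespa,(Salmonella,Carpinus)))).
That clade also contains Danio, which is not in the proposed group, so the group is not monophyletic.

No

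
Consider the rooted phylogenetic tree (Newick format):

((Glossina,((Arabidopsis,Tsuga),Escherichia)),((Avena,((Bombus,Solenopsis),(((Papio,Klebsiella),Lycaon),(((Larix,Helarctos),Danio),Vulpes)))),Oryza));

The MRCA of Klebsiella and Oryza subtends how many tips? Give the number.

The MRCA of Klebsiella and Oryza is the node subtending ((Avena,((Bombus,Solenopsis),(((Papio,Klebsiella),Lycaon),(((Larix,Helarctos),Danio),Vulpes)))),Oryza).
That clade contains 11 terminal taxa: Avena, Bombus, Danio, Helarctos, Klebsiella, Larix, Lycaon, Oryza, Papio, Solenopsis, Vulpes.

11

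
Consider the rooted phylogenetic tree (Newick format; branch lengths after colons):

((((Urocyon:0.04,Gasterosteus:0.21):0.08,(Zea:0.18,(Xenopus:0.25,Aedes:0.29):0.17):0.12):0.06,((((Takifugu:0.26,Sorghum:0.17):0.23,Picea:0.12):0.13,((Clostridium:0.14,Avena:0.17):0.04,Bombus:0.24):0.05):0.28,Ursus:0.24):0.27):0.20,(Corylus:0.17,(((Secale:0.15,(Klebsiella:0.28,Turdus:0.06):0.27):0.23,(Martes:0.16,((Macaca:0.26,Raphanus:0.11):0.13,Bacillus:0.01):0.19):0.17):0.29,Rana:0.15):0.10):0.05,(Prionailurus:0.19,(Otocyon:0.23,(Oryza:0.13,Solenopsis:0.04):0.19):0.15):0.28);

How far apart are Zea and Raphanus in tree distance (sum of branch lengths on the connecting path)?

The path runs Zea → … → MRCA → … → Raphanus; the MRCA is the root of the tree.
Branch lengths along that path: 0.18 + 0.12 + 0.06 + 0.20 + 0.05 + 0.10 + 0.29 + 0.17 + 0.19 + 0.13 + 0.11 = 1.60.

1.60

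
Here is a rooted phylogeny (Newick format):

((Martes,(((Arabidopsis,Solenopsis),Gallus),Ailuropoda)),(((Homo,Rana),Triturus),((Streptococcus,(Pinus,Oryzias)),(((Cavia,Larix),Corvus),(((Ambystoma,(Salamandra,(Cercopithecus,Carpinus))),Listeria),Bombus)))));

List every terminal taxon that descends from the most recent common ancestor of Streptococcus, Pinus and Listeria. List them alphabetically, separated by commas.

Tracing Streptococcus: it sits inside (Streptococcus,(Pinus,Oryzias)).
Tracing Pinus: it sits inside (Pinus,Oryzias).
Tracing Listeria: it sits inside ((Ambystoma,(Salamandra,(Cercopithecus,Carpinus))),Listeria).
The smallest clade enclosing all 3 is ((Streptococcus,(Pinus,Oryzias)),(((Cavia,Larix),Corvus),(((Ambystoma,(Salamandra,(Cercopithecus,Carpinus))),Listeria),Bombus))); the answer is its 12 terminal taxa in alphabetical order.

Ambystoma, Bombus, Carpinus, Cavia, Cercopithecus, Corvus, Larix, Listeria, Oryzias, Pinus, Salamandra, Streptococcus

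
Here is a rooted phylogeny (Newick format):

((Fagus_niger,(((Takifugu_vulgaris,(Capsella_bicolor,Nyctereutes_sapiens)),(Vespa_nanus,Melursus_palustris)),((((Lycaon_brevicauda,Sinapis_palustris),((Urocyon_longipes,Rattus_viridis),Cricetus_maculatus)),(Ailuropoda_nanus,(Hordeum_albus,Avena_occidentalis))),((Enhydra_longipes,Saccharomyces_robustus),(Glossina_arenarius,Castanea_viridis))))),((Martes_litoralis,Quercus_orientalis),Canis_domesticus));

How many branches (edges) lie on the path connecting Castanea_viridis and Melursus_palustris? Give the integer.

7

The MRCA of Castanea_viridis and Melursus_palustris is the node subtending (((Takifugu_vulgaris,(Capsella_bicolor,Nyctereutes_sapiens)),(Vespa_nanus,Melursus_palustris)),((((Lycaon_brevicauda,Sinapis_palustris),((Urocyon_longipes,Rattus_viridis),Cricetus_maculatus)),(Ailuropoda_nanus,(Hordeum_albus,Avena_occidentalis))),((Enhydra_longipes,Saccharomyces_robustus),(Glossina_arenarius,Castanea_viridis)))).
From Castanea_viridis up to that node: 4 branches. From Melursus_palustris up to the same node: 3 branches. Total: 4 + 3 = 7.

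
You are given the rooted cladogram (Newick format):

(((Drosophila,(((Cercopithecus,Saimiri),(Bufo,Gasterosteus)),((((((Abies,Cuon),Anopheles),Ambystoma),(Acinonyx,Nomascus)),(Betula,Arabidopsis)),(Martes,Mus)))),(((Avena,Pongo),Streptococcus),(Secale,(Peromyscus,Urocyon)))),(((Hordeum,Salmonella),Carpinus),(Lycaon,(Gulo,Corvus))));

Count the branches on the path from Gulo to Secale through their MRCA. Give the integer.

8

The MRCA of Gulo and Secale is the root of the tree.
From Gulo up to that node: 4 branches. From Secale up to the same node: 4 branches. Total: 4 + 4 = 8.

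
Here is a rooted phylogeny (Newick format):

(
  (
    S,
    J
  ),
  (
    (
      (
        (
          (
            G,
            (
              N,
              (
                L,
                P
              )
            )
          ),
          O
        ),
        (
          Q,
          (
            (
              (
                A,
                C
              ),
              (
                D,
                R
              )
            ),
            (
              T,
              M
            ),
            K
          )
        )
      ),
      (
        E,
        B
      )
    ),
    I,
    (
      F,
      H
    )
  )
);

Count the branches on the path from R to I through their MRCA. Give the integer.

The MRCA of R and I is the node subtending (((((G,(N,(L,P))),O),(Q,(((A,C),(D,R)),(T,M),K))),(E,B)),I,(F,H)).
From R up to that node: 7 branches. From I up to the same node: 1 branch. Total: 7 + 1 = 8.

8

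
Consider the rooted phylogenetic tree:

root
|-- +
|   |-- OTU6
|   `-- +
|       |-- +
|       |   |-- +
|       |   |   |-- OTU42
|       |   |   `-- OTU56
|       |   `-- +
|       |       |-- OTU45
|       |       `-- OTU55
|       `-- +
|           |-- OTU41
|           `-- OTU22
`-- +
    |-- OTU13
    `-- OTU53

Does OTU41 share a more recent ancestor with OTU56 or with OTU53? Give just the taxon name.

The MRCA of OTU41 and OTU56 subtends (((OTU42,OTU56),(OTU45,OTU55)),(OTU41,OTU22)) (6 taxa).
The MRCA of OTU41 and OTU53 is the root, subtending the entire tree (9 taxa).
The first is nested inside the second, so OTU41 shares a more recent common ancestor with OTU56.

OTU56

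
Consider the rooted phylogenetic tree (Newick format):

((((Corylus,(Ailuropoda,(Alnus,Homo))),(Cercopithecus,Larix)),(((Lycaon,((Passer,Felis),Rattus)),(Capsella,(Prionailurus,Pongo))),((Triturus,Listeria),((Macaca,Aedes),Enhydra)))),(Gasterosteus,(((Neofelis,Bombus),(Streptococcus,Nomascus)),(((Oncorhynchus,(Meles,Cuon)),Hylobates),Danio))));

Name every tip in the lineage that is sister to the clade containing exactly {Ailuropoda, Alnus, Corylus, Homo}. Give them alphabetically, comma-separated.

The clade containing exactly {Ailuropoda, Alnus, Corylus, Homo} attaches to the tree at the node subtending ((Corylus,(Ailuropoda,(Alnus,Homo))),(Cercopithecus,Larix)).
The other lineage descending from that same node — the sister group — is (Cercopithecus,Larix); its 2 tips in alphabetical order are the answer.

Cercopithecus, Larix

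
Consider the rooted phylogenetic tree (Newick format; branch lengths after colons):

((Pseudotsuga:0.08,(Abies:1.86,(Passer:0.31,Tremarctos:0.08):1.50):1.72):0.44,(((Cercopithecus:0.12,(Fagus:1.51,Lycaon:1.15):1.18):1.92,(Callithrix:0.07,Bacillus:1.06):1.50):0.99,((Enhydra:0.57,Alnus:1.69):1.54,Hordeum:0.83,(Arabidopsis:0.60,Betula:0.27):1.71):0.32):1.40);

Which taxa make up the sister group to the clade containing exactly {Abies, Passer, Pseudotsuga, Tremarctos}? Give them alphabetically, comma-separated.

Alnus, Arabidopsis, Bacillus, Betula, Callithrix, Cercopithecus, Enhydra, Fagus, Hordeum, Lycaon

The clade containing exactly {Abies, Passer, Pseudotsuga, Tremarctos} attaches directly to the root of the tree.
The other lineage descending from that same node — the sister group — is (((Cercopithecus,(Fagus,Lycaon)),(Callithrix,Bacillus)),((Enhydra,Alnus),Hordeum,(Arabidopsis,Betula))); its 10 tips in alphabetical order are the answer.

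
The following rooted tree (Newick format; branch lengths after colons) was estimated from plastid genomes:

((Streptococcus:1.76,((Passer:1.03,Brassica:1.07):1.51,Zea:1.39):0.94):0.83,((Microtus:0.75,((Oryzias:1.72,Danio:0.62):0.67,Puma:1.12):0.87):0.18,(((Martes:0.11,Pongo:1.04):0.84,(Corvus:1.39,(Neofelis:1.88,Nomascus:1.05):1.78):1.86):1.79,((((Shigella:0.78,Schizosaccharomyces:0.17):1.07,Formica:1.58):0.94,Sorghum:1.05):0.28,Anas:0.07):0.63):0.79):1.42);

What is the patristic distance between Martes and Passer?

The path runs Martes → … → MRCA → … → Passer; the MRCA is the root of the tree.
Branch lengths along that path: 0.11 + 0.84 + 1.79 + 0.79 + 1.42 + 0.83 + 0.94 + 1.51 + 1.03 = 9.26.

9.26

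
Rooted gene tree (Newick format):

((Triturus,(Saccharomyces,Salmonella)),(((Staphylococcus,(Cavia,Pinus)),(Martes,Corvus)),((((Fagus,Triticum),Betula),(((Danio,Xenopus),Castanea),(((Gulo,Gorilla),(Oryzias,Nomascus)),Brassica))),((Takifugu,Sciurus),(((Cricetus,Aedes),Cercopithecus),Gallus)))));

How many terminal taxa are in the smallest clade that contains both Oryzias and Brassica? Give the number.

The MRCA of Oryzias and Brassica is the node subtending (((Gulo,Gorilla),(Oryzias,Nomascus)),Brassica).
That clade contains 5 terminal taxa: Brassica, Gorilla, Gulo, Nomascus, Oryzias.

5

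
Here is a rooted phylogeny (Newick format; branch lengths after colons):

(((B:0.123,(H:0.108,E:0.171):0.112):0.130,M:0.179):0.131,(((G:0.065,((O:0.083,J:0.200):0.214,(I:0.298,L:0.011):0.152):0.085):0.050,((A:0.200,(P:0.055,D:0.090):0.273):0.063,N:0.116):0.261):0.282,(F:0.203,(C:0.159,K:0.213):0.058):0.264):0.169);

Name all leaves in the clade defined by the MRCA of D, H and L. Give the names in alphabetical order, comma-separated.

A, B, C, D, E, F, G, H, I, J, K, L, M, N, O, P

Tracing D: it sits inside (P,D).
Tracing H: it sits inside (H,E).
Tracing L: it sits inside (I,L).
The smallest clade enclosing all 3 is the whole tree (their MRCA is the root), so the answer is all 16 tips in alphabetical order.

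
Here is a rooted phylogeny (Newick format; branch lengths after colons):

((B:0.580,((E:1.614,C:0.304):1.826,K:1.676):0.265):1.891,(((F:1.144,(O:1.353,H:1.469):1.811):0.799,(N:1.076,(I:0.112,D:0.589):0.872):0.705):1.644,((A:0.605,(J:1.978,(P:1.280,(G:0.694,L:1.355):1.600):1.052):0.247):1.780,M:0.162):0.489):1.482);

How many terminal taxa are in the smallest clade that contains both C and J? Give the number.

16

The MRCA of C and J is the root, so the clade is the entire tree.
That clade contains 16 terminal taxa: A, B, C, D, E, F, G, H, I, J, K, L, M, N, O, P.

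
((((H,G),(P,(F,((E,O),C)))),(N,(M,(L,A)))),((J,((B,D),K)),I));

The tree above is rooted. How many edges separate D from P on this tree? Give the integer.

9

The MRCA of D and P is the root of the tree.
From D up to that node: 5 branches. From P up to the same node: 4 branches. Total: 5 + 4 = 9.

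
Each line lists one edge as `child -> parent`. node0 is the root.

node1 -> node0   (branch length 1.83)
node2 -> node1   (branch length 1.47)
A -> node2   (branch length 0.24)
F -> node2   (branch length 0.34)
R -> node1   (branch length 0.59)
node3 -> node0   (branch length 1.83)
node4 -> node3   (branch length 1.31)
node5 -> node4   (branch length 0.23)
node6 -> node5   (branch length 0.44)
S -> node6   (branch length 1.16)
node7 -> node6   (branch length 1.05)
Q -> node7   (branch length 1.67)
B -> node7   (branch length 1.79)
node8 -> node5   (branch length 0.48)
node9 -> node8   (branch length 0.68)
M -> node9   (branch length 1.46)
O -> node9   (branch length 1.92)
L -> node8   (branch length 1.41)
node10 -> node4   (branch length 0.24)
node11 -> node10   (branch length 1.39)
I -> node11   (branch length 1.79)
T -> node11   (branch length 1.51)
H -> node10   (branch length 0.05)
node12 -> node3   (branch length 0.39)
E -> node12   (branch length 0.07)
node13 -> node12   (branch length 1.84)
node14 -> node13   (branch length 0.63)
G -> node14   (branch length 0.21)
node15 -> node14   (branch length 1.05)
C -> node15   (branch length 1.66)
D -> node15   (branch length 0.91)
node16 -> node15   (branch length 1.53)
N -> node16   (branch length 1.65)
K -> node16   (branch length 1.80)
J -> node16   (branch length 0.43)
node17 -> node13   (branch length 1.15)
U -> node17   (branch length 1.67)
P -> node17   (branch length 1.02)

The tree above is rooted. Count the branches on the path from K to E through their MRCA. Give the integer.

6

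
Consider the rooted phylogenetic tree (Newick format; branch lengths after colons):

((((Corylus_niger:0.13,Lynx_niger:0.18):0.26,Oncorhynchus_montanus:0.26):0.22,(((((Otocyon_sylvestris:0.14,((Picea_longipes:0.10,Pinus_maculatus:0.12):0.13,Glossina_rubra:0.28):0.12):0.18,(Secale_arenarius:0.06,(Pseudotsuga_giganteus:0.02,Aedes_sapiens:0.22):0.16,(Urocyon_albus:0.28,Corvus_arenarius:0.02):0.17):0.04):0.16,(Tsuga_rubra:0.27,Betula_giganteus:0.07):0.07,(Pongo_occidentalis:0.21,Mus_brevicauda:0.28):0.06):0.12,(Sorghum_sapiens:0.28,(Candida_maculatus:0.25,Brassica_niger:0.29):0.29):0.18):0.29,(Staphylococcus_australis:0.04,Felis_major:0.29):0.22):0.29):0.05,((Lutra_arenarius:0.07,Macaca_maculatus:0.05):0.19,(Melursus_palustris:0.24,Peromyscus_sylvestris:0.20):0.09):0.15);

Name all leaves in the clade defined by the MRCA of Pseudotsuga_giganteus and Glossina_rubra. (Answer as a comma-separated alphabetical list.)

Tracing Pseudotsuga_giganteus: it sits inside (Pseudotsuga_giganteus,Aedes_sapiens).
Tracing Glossina_rubra: it sits inside ((Picea_longipes,Pinus_maculatus),Glossina_rubra).
The smallest clade enclosing both is ((Otocyon_sylvestris,((Picea_longipes,Pinus_maculatus),Glossina_rubra)),(Secale_arenarius,(Pseudotsuga_giganteus,Aedes_sapiens),(Urocyon_albus,Corvus_arenarius))); the answer is its 9 terminal taxa in alphabetical order.

Aedes_sapiens, Corvus_arenarius, Glossina_rubra, Otocyon_sylvestris, Picea_longipes, Pinus_maculatus, Pseudotsuga_giganteus, Secale_arenarius, Urocyon_albus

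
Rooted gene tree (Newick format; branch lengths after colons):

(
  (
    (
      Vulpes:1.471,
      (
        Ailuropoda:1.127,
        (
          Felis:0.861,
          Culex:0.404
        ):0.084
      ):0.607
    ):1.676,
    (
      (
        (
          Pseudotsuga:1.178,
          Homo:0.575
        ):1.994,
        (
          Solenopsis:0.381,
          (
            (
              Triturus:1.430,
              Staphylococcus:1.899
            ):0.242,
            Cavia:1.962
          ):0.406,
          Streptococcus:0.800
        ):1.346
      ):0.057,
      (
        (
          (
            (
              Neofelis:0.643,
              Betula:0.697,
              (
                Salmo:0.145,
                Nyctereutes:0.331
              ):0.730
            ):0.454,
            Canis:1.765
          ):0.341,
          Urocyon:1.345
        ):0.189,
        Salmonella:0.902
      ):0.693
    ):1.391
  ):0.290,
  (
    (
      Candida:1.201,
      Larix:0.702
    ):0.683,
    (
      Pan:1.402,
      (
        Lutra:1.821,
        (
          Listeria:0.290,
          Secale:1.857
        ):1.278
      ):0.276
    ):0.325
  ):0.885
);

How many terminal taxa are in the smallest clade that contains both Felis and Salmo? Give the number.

The MRCA of Felis and Salmo is the node subtending ((Vulpes,(Ailuropoda,(Felis,Culex))),(((Pseudotsuga,Homo),(Solenopsis,((Triturus,Staphylococcus),Cavia),Streptococcus)),((((Neofelis,Betula,(Salmo,Nyctereutes)),Canis),Urocyon),Salmonella))).
That clade contains 18 terminal taxa: Ailuropoda, Betula, Canis, Cavia, Culex, Felis, Homo, Neofelis, Nyctereutes, Pseudotsuga, Salmo, Salmonella, Solenopsis, Staphylococcus, Streptococcus, Triturus, Urocyon, Vulpes.

18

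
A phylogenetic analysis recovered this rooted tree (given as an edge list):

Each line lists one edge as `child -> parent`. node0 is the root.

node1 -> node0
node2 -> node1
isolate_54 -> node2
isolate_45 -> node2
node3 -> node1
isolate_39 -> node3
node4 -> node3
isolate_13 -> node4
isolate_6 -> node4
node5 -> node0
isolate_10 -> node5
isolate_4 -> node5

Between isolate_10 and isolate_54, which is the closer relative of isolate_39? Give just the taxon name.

isolate_54

The MRCA of isolate_39 and isolate_54 subtends ((isolate_54,isolate_45),(isolate_39,(isolate_13,isolate_6))) (5 taxa).
The MRCA of isolate_39 and isolate_10 is the root, subtending the entire tree (7 taxa).
The first is nested inside the second, so isolate_39 shares a more recent common ancestor with isolate_54.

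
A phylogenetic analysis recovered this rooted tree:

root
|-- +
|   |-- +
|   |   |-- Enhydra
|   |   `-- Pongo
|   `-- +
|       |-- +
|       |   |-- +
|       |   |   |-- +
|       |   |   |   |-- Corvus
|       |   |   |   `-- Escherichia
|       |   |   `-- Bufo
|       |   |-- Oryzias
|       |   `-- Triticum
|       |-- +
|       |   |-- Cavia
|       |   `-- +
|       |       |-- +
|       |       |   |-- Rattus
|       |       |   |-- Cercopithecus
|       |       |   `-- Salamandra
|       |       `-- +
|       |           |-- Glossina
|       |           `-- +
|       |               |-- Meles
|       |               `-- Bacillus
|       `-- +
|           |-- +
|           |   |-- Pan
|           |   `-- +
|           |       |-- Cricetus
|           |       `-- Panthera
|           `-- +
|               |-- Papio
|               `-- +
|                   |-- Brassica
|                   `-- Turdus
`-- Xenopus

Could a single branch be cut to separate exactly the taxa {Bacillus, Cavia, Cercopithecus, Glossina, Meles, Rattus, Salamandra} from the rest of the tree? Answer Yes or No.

Yes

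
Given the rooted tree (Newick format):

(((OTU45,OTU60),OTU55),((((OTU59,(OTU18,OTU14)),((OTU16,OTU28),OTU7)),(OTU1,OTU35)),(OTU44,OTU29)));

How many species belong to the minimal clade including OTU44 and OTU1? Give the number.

10

The MRCA of OTU44 and OTU1 is the node subtending ((((OTU59,(OTU18,OTU14)),((OTU16,OTU28),OTU7)),(OTU1,OTU35)),(OTU44,OTU29)).
That clade contains 10 terminal taxa: OTU1, OTU14, OTU16, OTU18, OTU28, OTU29, OTU35, OTU44, OTU59, OTU7.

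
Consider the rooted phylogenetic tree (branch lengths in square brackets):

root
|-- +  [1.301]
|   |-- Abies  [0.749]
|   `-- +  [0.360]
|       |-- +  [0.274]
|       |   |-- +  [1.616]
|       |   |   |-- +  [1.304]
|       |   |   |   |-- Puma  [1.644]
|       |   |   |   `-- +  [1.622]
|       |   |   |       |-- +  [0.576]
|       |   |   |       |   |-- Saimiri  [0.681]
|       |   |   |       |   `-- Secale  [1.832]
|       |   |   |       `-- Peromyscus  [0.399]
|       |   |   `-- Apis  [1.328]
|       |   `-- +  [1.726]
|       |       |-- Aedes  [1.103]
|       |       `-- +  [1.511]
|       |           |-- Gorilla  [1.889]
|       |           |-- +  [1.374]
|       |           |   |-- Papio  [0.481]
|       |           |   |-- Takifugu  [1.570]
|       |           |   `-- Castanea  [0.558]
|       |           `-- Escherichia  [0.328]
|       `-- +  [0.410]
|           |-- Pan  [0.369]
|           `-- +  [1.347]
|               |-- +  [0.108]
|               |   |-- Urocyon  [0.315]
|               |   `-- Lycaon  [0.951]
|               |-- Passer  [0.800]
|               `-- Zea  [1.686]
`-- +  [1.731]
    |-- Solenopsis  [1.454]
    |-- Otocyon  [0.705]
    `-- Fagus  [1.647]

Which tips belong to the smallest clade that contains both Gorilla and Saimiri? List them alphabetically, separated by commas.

Tracing Gorilla: it sits inside (Gorilla,(Papio,Takifugu,Castanea),Escherichia).
Tracing Saimiri: it sits inside (Saimiri,Secale).
The smallest clade enclosing both is (((Puma,((Saimiri,Secale),Peromyscus)),Apis),(Aedes,(Gorilla,(Papio,Takifugu,Castanea),Escherichia))); the answer is its 11 terminal taxa in alphabetical order.

Aedes, Apis, Castanea, Escherichia, Gorilla, Papio, Peromyscus, Puma, Saimiri, Secale, Takifugu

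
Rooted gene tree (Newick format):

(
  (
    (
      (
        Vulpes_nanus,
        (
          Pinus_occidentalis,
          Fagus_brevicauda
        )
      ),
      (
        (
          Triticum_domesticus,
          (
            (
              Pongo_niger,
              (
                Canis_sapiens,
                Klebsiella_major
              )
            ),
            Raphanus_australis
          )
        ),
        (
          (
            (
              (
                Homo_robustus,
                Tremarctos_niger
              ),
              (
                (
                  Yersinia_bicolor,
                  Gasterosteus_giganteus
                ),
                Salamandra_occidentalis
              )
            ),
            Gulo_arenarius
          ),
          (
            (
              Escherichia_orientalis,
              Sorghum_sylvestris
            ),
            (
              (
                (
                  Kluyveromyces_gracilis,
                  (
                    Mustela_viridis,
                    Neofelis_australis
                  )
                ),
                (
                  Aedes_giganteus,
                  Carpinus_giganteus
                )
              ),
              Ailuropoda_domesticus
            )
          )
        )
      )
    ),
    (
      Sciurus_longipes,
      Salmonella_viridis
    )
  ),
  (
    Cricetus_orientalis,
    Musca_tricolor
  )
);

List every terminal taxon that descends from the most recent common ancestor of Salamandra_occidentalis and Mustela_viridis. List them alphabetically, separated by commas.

Aedes_giganteus, Ailuropoda_domesticus, Carpinus_giganteus, Escherichia_orientalis, Gasterosteus_giganteus, Gulo_arenarius, Homo_robustus, Kluyveromyces_gracilis, Mustela_viridis, Neofelis_australis, Salamandra_occidentalis, Sorghum_sylvestris, Tremarctos_niger, Yersinia_bicolor

Tracing Salamandra_occidentalis: it sits inside ((Yersinia_bicolor,Gasterosteus_giganteus),Salamandra_occidentalis).
Tracing Mustela_viridis: it sits inside (Mustela_viridis,Neofelis_australis).
The smallest clade enclosing both is ((((Homo_robustus,Tremarctos_niger),((Yersinia_bicolor,Gasterosteus_giganteus),Salamandra_occidentalis)),Gulo_arenarius),((Escherichia_orientalis,Sorghum_sylvestris),(((Kluyveromyces_gracilis,(Mustela_viridis,Neofelis_australis)),(Aedes_giganteus,Carpinus_giganteus)),Ailuropoda_domesticus))); the answer is its 14 terminal taxa in alphabetical order.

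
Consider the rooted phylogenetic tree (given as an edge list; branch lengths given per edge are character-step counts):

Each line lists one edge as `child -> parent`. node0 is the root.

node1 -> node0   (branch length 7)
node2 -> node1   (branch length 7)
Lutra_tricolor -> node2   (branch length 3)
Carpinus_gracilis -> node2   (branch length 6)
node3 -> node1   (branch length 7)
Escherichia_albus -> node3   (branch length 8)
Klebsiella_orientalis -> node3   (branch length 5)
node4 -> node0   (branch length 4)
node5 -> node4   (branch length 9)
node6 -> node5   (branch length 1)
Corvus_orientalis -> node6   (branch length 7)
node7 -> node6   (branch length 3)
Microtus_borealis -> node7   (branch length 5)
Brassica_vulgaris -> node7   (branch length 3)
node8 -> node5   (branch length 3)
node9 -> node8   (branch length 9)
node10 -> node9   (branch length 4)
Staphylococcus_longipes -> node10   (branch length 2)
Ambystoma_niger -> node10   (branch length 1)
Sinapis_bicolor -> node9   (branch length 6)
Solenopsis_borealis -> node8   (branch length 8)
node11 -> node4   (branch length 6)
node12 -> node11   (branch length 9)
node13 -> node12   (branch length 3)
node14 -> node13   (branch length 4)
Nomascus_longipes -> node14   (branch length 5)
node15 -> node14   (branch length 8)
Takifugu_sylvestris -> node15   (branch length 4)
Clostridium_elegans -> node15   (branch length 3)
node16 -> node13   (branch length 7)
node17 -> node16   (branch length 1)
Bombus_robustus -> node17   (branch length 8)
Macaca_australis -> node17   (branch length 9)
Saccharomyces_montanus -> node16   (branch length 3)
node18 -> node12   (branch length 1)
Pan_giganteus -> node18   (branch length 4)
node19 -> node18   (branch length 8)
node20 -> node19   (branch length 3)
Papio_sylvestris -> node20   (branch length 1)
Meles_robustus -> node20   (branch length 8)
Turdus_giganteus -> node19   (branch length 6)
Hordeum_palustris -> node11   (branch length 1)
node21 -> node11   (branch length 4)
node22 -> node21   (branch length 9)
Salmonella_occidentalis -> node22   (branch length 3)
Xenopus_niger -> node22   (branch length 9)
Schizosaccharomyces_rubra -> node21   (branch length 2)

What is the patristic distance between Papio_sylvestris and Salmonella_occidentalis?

38

The path runs Papio_sylvestris → … → MRCA → … → Salmonella_occidentalis; the MRCA is the node subtending ((((Nomascus_longipes,(Takifugu_sylvestris,Clostridium_elegans)),((Bombus_robustus,Macaca_australis),Saccharomyces_montanus)),(Pan_giganteus,((Papio_sylvestris,Meles_robustus),Turdus_giganteus))),Hordeum_palustris,((Salmonella_occidentalis,Xenopus_niger),Schizosaccharomyces_rubra)).
Branch lengths along that path: 1 + 3 + 8 + 1 + 9 + 4 + 9 + 3 = 38.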